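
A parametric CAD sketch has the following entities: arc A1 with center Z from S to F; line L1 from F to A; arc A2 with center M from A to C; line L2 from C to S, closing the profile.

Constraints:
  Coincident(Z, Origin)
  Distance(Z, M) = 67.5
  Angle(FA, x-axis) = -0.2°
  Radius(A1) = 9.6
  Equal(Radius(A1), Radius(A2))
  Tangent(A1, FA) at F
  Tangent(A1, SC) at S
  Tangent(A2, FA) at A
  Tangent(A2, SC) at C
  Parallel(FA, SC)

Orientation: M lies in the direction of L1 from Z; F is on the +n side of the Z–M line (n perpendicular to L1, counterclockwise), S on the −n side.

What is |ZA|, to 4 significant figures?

68.18

The slot axis is L1's direction at -0.2°, so u = (cos -0.2°, sin -0.2°) = (1.000, -0.003491) and n = (−sin -0.2°, cos -0.2°) = (0.003491, 1.000). Z is at the origin and M lies 67.5 along u from Z, so M = 67.5·u = (67.50, -0.2356). Tangency of A1 to both parallel lines with radius 9.6 puts F and S at Z ± 9.6·n: F = (0.03351, 9.600), S = (-0.03351, -9.600). Equal radii place A and C the same way about M: A = M + 9.6·n = (67.53, 9.364), C = M − 9.6·n = (67.47, -9.836). Then |ZA| = |A − Z| = 68.18.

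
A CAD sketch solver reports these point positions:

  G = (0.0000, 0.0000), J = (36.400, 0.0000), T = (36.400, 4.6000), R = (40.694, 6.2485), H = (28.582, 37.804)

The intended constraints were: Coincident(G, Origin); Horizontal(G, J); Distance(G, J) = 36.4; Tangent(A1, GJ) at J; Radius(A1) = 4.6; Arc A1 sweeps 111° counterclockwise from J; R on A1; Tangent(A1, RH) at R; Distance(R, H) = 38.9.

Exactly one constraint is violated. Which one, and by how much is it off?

Distance(R, H) = 38.9 — off by 5.10.

G = (0.00, 0.00) ✓; G.y = 0.00, J.y = 0.00 ✓; |GJ| = 36.40 ✓; ∠(TJ, JG) = 90.00° ✓; |TJ| = 4.600 ✓; bearing(T→R) − bearing(T→J) = 111.0° ✓; |TR| = 4.600 ✓; ∠(TR, RH) = 90.00° ✓; |RH| = 33.80 ✗.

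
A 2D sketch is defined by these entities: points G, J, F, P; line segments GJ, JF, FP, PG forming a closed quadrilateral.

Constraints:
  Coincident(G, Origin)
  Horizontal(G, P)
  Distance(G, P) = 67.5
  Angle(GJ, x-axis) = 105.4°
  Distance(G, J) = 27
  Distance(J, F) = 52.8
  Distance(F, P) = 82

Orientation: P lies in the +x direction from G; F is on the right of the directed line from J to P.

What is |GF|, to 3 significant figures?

28.5

Checks: |JF| = 52.80 ✓; |FP| = 82.00 ✓.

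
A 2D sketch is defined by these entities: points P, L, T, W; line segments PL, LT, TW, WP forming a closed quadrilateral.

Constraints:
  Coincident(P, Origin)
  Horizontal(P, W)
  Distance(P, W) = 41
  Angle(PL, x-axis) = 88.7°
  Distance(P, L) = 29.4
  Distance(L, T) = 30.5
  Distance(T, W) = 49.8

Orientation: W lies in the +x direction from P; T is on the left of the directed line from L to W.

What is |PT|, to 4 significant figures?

53.66

P is at the origin; PW is horizontal with |PW| = 41.0 and W in +x, so W = (41.0, 0). PL runs at 88.7° with |PL| = 29.4, so L = (0.6670, 29.39). T is determined by |LT| = 30.5 and |TW| = 49.8 together: it lies at the intersection of circle(L, 30.5) and circle(W, 49.8). With |LW| = 49.91, the foot of the radical line on LW is 9.426 from L and the perpendicular offset is √(30.5² − 9.426²) = 29.01. Taking the left-of-LW solution: T = (25.37, 47.28).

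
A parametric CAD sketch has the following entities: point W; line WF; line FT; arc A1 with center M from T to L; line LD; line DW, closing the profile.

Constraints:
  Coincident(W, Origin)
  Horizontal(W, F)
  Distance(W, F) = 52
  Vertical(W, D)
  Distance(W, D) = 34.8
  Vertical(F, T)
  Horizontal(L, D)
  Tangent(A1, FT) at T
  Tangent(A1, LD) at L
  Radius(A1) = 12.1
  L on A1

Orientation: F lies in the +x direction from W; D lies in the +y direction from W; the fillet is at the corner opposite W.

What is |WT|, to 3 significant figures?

56.7

W is at the origin; WF is horizontal with |WF| = 52.0 and F on the +x side, so F = (52.0, 0.00). W and D share the same x with |WD| = 34.8 and D on the +y side, so D = (0.00, 34.8). The virtual corner opposite W is at (52.0, 34.8). Tangency of A1 to FT means the radius MT is perpendicular to FT and tangency of A1 to LD means the radius ML is perpendicular to LD, with radius 12.1, so the center M sits 12.1 in from both sides at M = (39.9, 22.7). That places the tangent points at T = (52.0, 22.7) on FT and L = (39.9, 34.8) on LD. Then |WT| = |T − W| = 56.7.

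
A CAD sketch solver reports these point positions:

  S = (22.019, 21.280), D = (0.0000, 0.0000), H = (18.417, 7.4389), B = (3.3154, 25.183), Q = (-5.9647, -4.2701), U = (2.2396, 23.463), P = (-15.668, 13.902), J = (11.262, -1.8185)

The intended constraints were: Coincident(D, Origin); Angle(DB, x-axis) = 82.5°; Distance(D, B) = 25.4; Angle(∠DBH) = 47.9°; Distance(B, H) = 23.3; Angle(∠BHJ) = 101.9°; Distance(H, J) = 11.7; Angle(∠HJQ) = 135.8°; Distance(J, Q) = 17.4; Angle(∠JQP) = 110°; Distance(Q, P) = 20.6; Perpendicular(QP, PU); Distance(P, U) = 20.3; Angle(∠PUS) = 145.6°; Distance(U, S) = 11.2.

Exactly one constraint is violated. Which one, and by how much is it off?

Distance(U, S) = 11.2 — off by 8.70.

D = (0.00, 0.00) ✓; DB at 82.50° ✓; |DB| = 25.40 ✓; ∠DBH = 47.90° ✓; |BH| = 23.30 ✓; ∠BHJ = 101.9° ✓; |HJ| = 11.70 ✓; ∠HJQ = 135.8° ✓; |JQ| = 17.40 ✓; ∠JQP = 110.0° ✓; |QP| = 20.60 ✓; ∠(QP, PU) = 90.00° ✓; |PU| = 20.30 ✓; ∠PUS = 145.6° ✓; |US| = 19.90 ✗.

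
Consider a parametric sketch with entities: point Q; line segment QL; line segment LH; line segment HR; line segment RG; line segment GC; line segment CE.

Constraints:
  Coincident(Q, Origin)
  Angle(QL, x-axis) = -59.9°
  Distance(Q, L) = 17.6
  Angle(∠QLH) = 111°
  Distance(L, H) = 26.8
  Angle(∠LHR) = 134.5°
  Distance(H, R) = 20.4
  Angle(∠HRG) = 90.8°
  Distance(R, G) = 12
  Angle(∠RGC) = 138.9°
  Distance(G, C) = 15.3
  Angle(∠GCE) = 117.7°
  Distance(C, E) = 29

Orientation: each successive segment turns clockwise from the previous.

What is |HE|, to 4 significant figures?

24.73

Q is at the origin; QL runs at -59.9° with length 17.6, so L = (8.827, -15.23). ∠QLH = 111.0° gives LH at -128.9° from the x-axis; with |LH| = 26.8, H = (-8.003, -36.08). ∠LHR = 134.5° gives HR at -174.4° from the x-axis; with |HR| = 20.4, R = (-28.31, -38.07). ∠HRG = 90.8° gives RG at 96.40° from the x-axis; with |RG| = 12.0, G = (-29.64, -26.15). ∠RGC = 138.9° gives GC at 55.30° from the x-axis; with |GC| = 15.3, C = (-20.93, -13.57). ∠GCE = 117.7° gives CE at -7.000° from the x-axis; with |CE| = 29.0, E = (7.851, -17.10). Then |HE| = |E − H| = 24.73.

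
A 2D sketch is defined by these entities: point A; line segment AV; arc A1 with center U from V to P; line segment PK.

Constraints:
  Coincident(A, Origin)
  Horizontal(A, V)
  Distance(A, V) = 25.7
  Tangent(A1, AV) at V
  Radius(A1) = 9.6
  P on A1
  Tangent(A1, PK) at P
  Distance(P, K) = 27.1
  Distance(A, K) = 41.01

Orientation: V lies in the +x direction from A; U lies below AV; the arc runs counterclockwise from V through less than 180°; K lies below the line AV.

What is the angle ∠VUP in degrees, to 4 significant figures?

92.75°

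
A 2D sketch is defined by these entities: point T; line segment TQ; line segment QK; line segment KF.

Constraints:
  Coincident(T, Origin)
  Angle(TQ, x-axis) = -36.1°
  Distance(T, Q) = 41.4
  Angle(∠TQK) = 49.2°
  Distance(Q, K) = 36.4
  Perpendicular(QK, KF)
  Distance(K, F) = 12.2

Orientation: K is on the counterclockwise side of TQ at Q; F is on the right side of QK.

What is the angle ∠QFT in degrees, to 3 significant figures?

59.4°

T is at the origin; TQ runs at -36.1° with length 41.4, so Q = 41.4·(cos -36.1°, sin -36.1°) = (33.5, -24.4). ∠TQK = 49.2°, so QK runs at -36.1° + (180° − 49.2°) = 94.7° from the x-axis; with |QK| = 36.4, K = Q + 36.4·(cos 94.7°, sin 94.7°) = (30.5, 11.9). QK is perpendicular to KF; with |KF| = 12.2 on the right of QK, F = K + 12.2·(0.997, 0.0819) = (42.6, 12.9). Then cos ∠QFT = FQ·FT / (|FQ||FT|), giving 59.4°.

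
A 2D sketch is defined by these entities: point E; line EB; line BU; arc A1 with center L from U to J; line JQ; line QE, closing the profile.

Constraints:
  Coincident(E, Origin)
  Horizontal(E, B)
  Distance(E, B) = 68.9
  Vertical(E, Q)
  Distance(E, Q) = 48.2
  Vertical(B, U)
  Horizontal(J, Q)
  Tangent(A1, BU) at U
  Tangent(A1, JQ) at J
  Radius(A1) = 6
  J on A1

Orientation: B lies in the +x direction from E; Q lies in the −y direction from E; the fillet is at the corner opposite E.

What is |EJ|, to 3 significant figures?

79.2

The virtual corner opposite E is at (68.9, -48.2). A1 meets BU tangentially, so LU is at right angles to BU and A1 meets JQ tangentially, so LJ is at right angles to JQ, with radius 6.0, so the center L sits 6.0 in from both sides at L = (62.9, -42.2). That places the tangent points at U = (68.9, -42.2) on BU and J = (62.9, -48.2) on JQ. Then |EJ| = |J − E| = 79.2.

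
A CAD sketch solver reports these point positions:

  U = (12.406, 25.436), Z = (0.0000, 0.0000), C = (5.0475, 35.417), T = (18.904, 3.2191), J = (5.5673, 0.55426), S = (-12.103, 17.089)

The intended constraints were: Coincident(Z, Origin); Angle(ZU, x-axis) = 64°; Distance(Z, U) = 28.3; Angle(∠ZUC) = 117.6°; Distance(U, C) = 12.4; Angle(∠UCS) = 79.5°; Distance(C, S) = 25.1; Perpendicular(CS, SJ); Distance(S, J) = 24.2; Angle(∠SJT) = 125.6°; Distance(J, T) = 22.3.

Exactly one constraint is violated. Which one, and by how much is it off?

Distance(J, T) = 22.3 — off by 8.70.

Z = (0.00, 0.00) ✓; ZU at 64.00° ✓; |ZU| = 28.30 ✓; ∠ZUC = 117.6° ✓; |UC| = 12.40 ✓; ∠UCS = 79.50° ✓; |CS| = 25.10 ✓; ∠(CS, SJ) = 90.00° ✓; |SJ| = 24.20 ✓; ∠SJT = 125.6° ✓; |JT| = 13.60 ✗.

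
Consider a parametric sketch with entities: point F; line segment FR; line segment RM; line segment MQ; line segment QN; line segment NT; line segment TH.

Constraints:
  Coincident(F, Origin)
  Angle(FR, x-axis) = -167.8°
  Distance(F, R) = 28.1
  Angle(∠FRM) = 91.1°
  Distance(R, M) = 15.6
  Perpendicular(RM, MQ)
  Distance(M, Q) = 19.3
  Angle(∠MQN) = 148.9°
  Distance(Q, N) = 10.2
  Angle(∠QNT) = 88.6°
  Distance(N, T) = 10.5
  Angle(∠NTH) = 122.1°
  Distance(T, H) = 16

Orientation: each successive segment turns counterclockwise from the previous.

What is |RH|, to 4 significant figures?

6.587

F is at the origin; FR runs at -167.8° with length 28.1, so R = (-27.47, -5.938). ∠FRM = 91.1° gives RM at -78.90° from the x-axis; with |RM| = 15.6, M = (-24.46, -21.25). RM ⟂ MQ, so MQ runs at 11.10°; with |MQ| = 19.3, Q = (-5.523, -17.53). ∠MQN = 148.9° gives QN at 42.20° from the x-axis; with |QN| = 10.2, N = (2.033, -10.68). ∠QNT = 88.6° gives NT at 133.6° from the x-axis; with |NT| = 10.5, T = (-5.208, -3.075). ∠NTH = 122.1° gives TH at -168.5° from the x-axis; with |TH| = 16.0, H = (-20.89, -6.265). Then |RH| = |H − R| = 6.587.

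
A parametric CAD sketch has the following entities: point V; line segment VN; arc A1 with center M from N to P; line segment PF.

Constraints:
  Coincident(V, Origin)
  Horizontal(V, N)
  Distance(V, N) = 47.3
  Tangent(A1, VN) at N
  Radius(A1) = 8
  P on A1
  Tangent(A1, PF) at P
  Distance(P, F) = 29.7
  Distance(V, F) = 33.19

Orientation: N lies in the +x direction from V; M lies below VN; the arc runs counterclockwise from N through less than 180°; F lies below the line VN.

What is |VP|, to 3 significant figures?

41.4

Checks: |MP| = 8.000 ✓; ∠(MP, PF) = 90.00° ✓; |PF| = 29.70 ✓; |VF| = 33.19 ✓.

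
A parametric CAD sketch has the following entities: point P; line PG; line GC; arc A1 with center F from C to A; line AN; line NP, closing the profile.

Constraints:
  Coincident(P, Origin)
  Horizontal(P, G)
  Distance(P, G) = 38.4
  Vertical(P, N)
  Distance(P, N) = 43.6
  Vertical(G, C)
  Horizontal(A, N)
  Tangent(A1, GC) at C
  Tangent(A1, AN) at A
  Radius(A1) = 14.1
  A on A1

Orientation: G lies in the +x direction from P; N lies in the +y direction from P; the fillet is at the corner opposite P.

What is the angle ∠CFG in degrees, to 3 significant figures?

64.5°

P is at the origin; P and G share the same y with |PG| = 38.4 and G on the +x side, so G = (38.4, 0.00). PN is vertical with |PN| = 43.6 and N on the +y side, so N = (0.00, 43.6). The virtual corner opposite P is at (38.4, 43.6). The tangent condition forces FC to be normal to GC and A1 meets AN tangentially, so FA is at right angles to AN, with radius 14.1, so the center F sits 14.1 in from both sides at F = (24.3, 29.5). That places the tangent points at C = (38.4, 29.5) on GC and A = (24.3, 43.6) on AN. Then cos ∠CFG = FC·FG / (|FC||FG|), giving 64.5°.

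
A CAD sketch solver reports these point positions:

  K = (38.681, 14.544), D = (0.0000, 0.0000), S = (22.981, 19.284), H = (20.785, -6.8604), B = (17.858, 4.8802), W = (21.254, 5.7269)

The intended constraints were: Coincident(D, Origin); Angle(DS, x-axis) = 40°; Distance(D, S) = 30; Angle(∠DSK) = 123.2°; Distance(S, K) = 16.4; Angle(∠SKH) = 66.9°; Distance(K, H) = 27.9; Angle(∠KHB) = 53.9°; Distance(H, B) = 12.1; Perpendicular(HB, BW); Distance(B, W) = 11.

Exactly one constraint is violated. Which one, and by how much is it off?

Distance(B, W) = 11 — off by 7.50.

D = (0.00, 0.00) ✓; DS at 40.00° ✓; |DS| = 30.00 ✓; ∠DSK = 123.2° ✓; |SK| = 16.40 ✓; ∠SKH = 66.90° ✓; |KH| = 27.90 ✓; ∠KHB = 53.90° ✓; |HB| = 12.10 ✓; ∠(HB, BW) = 90.00° ✓; |BW| = 3.500 ✗.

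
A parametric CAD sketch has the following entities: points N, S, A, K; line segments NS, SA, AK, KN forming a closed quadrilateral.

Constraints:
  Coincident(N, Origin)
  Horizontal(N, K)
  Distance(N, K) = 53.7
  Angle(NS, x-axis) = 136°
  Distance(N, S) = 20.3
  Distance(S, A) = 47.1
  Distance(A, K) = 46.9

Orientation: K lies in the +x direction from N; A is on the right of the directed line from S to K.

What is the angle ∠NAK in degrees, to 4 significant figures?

88.63°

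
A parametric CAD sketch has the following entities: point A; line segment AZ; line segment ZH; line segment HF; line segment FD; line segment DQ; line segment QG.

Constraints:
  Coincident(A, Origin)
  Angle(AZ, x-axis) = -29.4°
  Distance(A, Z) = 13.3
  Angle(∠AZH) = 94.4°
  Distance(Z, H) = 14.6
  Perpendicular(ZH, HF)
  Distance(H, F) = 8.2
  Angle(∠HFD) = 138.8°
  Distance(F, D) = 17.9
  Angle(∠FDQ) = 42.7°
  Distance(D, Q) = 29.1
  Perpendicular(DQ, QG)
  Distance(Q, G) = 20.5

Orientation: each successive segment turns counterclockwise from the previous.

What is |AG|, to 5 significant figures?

31.708

A is at the origin; AZ runs at -29.4° with length 13.3, so Z = (11.587, -6.5290). ∠AZH = 94.4° gives ZH at 56.200° from the x-axis; with |ZH| = 14.6, H = (19.709, 5.6034). ZH is perpendicular to HF, so HF runs at 146.20°; with |HF| = 8.2, F = (12.895, 10.165). ∠HFD = 138.8° gives FD at -172.60° from the x-axis; with |FD| = 17.9, D = (-4.8559, 7.8595). ∠FDQ = 42.7° gives DQ at -35.300° from the x-axis; with |DQ| = 29.1, Q = (18.894, -8.9561). DQ is perpendicular to QG, so QG runs at 54.700°; with |QG| = 20.5, G = (30.740, 7.7747). Then |AG| = |G − A| = 31.708.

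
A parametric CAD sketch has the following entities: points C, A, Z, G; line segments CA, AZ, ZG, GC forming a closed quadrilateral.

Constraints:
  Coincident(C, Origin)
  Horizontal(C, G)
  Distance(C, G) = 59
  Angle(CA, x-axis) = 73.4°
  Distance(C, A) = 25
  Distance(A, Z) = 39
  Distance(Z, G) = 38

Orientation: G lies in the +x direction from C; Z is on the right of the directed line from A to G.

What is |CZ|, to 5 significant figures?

25.694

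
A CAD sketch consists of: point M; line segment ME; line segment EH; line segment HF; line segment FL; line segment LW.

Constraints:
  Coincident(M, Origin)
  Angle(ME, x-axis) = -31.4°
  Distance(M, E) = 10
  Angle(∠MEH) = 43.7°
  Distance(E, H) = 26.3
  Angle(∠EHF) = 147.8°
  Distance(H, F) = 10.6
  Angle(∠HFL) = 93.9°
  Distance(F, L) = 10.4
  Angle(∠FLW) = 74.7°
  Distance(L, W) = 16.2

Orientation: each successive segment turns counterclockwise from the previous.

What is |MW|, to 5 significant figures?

11.840

M is at the origin; ME runs at -31.4° with length 10.0, so E = (8.5355, -5.2101). ∠MEH = 43.7° gives EH at 104.90° from the x-axis; with |EH| = 26.3, H = (1.7729, 20.206). ∠EHF = 147.8° gives HF at 137.10° from the x-axis; with |HF| = 10.6, F = (-5.9920, 27.421). ∠HFL = 93.9° gives FL at -136.80° from the x-axis; with |FL| = 10.4, L = (-13.573, 20.302). ∠FLW = 74.7° gives LW at -31.500° from the x-axis; with |LW| = 16.2, W = (0.23946, 11.837). Then |MW| = |W − M| = 11.840.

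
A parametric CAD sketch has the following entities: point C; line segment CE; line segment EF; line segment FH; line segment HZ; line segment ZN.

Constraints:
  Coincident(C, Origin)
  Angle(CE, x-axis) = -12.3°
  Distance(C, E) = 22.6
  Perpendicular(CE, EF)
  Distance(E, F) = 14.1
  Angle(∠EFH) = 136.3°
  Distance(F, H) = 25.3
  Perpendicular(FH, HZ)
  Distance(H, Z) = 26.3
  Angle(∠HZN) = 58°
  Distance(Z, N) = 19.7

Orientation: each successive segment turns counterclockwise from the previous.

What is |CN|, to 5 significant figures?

10.701

C is at the origin; CE runs at -12.3° with length 22.6, so E = (22.081, -4.8145). CE ⟂ EF, so EF runs at 77.700°; with |EF| = 14.1, F = (25.085, 8.9619). ∠EFH = 136.3° gives FH at 121.40° from the x-axis; with |FH| = 25.3, H = (11.903, 30.557). The perpendicularity gives HZ at right angles to FH, so HZ runs at -148.60°; with |HZ| = 26.3, Z = (-10.545, 16.854). ∠HZN = 58.0° gives ZN at -26.600° from the x-axis; with |ZN| = 19.7, N = (7.0699, 8.0333). Then |CN| = |N − C| = 10.701.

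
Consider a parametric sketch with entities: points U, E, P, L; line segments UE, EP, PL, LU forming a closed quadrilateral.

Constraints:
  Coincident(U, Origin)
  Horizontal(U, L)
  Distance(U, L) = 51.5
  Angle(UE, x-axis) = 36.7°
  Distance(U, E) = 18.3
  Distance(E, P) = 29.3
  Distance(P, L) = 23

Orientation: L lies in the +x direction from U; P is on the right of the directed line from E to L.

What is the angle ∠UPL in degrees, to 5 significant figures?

125.73°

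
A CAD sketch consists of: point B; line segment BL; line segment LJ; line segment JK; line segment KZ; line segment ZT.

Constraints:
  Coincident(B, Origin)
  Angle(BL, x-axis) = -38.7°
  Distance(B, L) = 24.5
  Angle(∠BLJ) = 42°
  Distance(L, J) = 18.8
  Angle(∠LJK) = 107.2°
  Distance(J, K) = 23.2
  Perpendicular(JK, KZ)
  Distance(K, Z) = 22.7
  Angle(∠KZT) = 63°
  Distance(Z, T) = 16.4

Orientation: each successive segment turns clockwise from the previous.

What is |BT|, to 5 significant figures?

12.017

B is at the origin; BL runs at -38.7° with length 24.5, so L = (19.121, -15.318). ∠BLJ = 42.0° gives LJ at -176.70° from the x-axis; with |LJ| = 18.8, J = (0.35172, -16.401). ∠LJK = 107.2° gives JK at 110.50° from the x-axis; with |JK| = 23.2, K = (-7.7731, 5.3301). JK is perpendicular to KZ, so KZ runs at 20.500°; with |KZ| = 22.7, Z = (13.489, 13.280). ∠KZT = 63.0° gives ZT at -96.500° from the x-axis; with |ZT| = 16.4, T = (11.633, -3.0147). Then |BT| = |T − B| = 12.017.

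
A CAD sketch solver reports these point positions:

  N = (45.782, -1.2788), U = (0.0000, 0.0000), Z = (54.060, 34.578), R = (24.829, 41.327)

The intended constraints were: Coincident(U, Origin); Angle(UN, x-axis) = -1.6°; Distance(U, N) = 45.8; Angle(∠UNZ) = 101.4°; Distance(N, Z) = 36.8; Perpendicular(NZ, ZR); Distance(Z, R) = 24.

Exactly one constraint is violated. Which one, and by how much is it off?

Distance(Z, R) = 24 — off by 6.00.

U = (0.00, 0.00) ✓; UN at -1.600° ✓; |UN| = 45.80 ✓; ∠UNZ = 101.4° ✓; |NZ| = 36.80 ✓; ∠(NZ, ZR) = 90.00° ✓; |ZR| = 30.00 ✗.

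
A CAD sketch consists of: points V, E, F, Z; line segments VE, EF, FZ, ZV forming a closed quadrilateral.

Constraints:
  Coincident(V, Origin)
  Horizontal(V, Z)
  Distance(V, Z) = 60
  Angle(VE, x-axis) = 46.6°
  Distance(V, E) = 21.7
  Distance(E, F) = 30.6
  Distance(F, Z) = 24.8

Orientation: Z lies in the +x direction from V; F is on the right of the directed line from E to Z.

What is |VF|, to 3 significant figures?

36.6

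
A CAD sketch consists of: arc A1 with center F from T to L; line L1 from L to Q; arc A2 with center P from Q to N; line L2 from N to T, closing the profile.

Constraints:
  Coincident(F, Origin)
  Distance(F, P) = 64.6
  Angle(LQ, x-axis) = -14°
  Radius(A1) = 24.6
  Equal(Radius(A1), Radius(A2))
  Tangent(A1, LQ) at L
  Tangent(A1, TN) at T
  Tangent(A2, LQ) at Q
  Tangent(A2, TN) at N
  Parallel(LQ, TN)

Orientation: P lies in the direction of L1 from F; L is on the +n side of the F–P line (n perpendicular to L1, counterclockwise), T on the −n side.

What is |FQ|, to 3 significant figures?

69.1

Tangency of A1 to both parallel lines with radius 24.6 puts L and T at F ± 24.6·n: L = (5.95, 23.9), T = (-5.95, -23.9). Equal radii place Q and N the same way about P: Q = P + 24.6·n = (68.6, 8.24), N = P − 24.6·n = (56.7, -39.5). Then |FQ| = |Q − F| = 69.1.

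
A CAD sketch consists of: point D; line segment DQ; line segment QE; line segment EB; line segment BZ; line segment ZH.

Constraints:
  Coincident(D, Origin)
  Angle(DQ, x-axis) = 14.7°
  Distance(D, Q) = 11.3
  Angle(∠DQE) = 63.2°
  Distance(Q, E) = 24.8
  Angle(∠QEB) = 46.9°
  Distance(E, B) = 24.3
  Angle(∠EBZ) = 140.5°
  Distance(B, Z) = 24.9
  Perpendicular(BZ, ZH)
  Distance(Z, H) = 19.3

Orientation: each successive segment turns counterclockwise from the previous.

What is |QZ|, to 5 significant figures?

26.665

D is at the origin; DQ runs at 14.7° with length 11.3, so Q = (10.930, 2.8675). ∠DQE = 63.2° gives QE at 131.50° from the x-axis; with |QE| = 24.8, E = (-5.5029, 21.442). ∠QEB = 46.9° gives EB at -95.400° from the x-axis; with |EB| = 24.3, B = (-7.7897, -2.7506). ∠EBZ = 140.5° gives BZ at -55.900° from the x-axis; with |BZ| = 24.9, Z = (6.1702, -23.369). Then |QZ| = |Z − Q| = 26.665.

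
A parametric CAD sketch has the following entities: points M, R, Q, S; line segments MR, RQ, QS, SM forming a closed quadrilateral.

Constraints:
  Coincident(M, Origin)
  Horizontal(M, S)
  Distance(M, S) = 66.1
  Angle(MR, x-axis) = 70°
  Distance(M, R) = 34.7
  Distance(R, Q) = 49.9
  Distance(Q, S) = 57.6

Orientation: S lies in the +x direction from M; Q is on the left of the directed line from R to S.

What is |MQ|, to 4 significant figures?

79.37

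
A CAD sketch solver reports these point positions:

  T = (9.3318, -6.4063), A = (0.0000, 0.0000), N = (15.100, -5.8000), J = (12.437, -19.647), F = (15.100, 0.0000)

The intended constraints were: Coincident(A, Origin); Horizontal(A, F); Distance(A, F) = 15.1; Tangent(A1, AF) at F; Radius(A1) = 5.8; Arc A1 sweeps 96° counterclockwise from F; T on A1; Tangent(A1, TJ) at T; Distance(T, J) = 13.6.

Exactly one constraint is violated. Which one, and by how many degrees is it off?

Tangent(A1, TJ) at T — off by 7.20°.

A = (0.00, 0.00) ✓; A.y = 0.00, F.y = 0.00 ✓; |AF| = 15.10 ✓; ∠(NF, FA) = 90.00° ✓; |NF| = 5.800 ✓; bearing(N→T) − bearing(N→F) = 96.00° ✓; |NT| = 5.800 ✓; ∠(NT, TJ) = 82.80° ✗; |TJ| = 13.60 ✓.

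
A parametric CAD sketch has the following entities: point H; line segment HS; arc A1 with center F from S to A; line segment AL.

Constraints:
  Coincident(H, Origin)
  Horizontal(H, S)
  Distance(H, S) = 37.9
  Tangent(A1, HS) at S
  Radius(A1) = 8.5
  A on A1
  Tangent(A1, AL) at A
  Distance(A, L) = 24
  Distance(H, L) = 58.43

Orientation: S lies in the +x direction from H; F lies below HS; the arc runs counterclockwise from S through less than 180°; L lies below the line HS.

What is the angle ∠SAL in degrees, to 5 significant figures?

111.84°

Checks: ∠(FS, SH) = 90.00° ✓; |FS| = 8.500 ✓; |FA| = 8.500 ✓; ∠(FA, AL) = 90.00° ✓; |AL| = 24.00 ✓; |HL| = 58.43 ✓.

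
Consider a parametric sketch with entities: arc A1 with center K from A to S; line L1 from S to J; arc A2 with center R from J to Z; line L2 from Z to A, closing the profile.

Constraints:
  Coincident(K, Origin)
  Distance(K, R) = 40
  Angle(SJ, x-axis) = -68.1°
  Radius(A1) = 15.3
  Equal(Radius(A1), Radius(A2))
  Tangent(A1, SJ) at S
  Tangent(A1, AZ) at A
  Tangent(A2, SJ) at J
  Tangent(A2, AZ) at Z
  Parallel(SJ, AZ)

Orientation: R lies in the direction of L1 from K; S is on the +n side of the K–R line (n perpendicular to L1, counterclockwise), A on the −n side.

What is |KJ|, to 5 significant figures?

42.826

The slot axis is L1's direction at -68.1°, so u = (cos -68.1°, sin -68.1°) = (0.37299, -0.92784) and n = (−sin -68.1°, cos -68.1°) = (0.92784, 0.37299). K is at the origin and R lies 40.0 along u from K, so R = 40.0·u = (14.920, -37.113). Tangency of A1 to both parallel lines with radius 15.3 puts S and A at K ± 15.3·n: S = (14.196, 5.7067), A = (-14.196, -5.7067). Equal radii place J and Z the same way about R: J = R + 15.3·n = (29.115, -31.407), Z = R − 15.3·n = (0.72362, -42.820). Then |KJ| = |J − K| = 42.826.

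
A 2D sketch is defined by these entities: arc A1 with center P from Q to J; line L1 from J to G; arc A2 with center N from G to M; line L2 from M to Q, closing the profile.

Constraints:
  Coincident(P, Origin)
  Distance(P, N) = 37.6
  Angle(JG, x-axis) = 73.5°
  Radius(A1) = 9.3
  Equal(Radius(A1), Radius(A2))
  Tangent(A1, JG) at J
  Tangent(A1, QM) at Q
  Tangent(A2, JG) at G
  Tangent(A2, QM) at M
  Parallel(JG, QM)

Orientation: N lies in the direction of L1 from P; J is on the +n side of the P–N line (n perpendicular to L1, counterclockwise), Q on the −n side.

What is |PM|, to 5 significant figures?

38.733

The slot axis is L1's direction at 73.5°, so u = (cos 73.5°, sin 73.5°) = (0.28402, 0.95882) and n = (−sin 73.5°, cos 73.5°) = (-0.95882, 0.28402). P is at the origin and N lies 37.6 along u from P, so N = 37.6·u = (10.679, 36.052). Tangency of A1 to both parallel lines with radius 9.3 puts J and Q at P ± 9.3·n: J = (-8.9170, 2.6413), Q = (8.9170, -2.6413). Equal radii place G and M the same way about N: G = N + 9.3·n = (1.7620, 38.693), M = N − 9.3·n = (19.596, 33.410). Then |PM| = |M − P| = 38.733.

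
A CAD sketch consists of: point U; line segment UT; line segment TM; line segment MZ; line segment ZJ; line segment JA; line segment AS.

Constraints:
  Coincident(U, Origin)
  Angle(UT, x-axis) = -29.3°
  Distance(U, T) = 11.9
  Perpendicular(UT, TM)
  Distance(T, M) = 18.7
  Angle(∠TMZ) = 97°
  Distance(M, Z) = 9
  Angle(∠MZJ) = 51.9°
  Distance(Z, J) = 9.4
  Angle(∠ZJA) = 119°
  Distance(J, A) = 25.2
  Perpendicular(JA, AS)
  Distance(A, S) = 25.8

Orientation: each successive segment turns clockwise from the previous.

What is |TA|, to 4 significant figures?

24.62

U is at the origin; UT runs at -29.3° with length 11.9, so T = (10.38, -5.824). UT is perpendicular to TM, so TM runs at -119.3°; with |TM| = 18.7, M = (1.226, -22.13). ∠TMZ = 97.0° gives MZ at 157.7° from the x-axis; with |MZ| = 9.0, Z = (-7.101, -18.72). ∠MZJ = 51.9° gives ZJ at 29.60° from the x-axis; with |ZJ| = 9.4, J = (1.073, -14.07). ∠ZJA = 119.0° gives JA at -31.40° from the x-axis; with |JA| = 25.2, A = (22.58, -27.20). Then |TA| = |A − T| = 24.62.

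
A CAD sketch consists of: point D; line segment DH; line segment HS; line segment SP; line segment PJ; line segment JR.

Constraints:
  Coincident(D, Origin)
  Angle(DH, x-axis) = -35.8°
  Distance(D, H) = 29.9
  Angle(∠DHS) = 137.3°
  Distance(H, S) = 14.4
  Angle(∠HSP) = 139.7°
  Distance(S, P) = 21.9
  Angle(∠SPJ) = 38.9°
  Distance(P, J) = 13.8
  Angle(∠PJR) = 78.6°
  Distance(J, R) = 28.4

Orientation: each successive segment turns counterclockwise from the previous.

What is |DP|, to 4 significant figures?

53.43

∠DHS = 137.3° gives HS at 6.900° from the x-axis; with |HS| = 14.4, S = (38.55, -15.76). ∠HSP = 139.7° gives SP at 47.20° from the x-axis; with |SP| = 21.9, P = (53.43, 0.3084). Then |DP| = |P − D| = 53.43.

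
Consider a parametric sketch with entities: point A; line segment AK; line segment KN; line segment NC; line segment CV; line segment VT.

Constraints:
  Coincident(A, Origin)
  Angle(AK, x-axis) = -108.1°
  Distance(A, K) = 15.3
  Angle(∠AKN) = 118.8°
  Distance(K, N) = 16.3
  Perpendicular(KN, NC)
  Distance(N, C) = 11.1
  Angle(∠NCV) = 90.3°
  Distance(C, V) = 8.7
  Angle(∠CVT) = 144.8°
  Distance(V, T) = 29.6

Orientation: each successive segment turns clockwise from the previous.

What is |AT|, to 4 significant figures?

21.33

A is at the origin; AK runs at -108.1° with length 15.3, so K = (-4.753, -14.54). ∠AKN = 118.8° gives KN at -169.3° from the x-axis; with |KN| = 16.3, N = (-20.77, -17.57). KN is perpendicular to NC, so NC runs at 100.7°; with |NC| = 11.1, C = (-22.83, -6.662). ∠NCV = 90.3° gives CV at 11.00° from the x-axis; with |CV| = 8.7, V = (-14.29, -5.002). ∠CVT = 144.8° gives VT at -24.20° from the x-axis; with |VT| = 29.6, T = (12.71, -17.14). Then |AT| = |T − A| = 21.33.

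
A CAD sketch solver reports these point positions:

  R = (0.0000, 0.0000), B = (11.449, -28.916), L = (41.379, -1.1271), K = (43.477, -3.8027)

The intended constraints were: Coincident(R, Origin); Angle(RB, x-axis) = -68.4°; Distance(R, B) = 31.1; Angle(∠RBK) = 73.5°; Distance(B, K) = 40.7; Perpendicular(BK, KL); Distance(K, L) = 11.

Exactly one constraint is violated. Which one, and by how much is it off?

Distance(K, L) = 11 — off by 7.60.

R = (0.00, 0.00) ✓; RB at -68.40° ✓; |RB| = 31.10 ✓; ∠RBK = 73.50° ✓; |BK| = 40.70 ✓; ∠(BK, KL) = 90.00° ✓; |KL| = 3.400 ✗.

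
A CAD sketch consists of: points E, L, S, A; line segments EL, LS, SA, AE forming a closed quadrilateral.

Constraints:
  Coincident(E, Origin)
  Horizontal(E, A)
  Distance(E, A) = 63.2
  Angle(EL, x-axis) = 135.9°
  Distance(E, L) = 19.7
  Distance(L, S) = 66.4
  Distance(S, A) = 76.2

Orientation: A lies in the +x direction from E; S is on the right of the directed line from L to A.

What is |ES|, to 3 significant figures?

50.0

E is at the origin; EA is horizontal with |EA| = 63.2 and A in +x, so A = (63.2, 0). EL runs at 135.9° with |EL| = 19.7, so L = (-14.1, 13.7). S is determined by |LS| = 66.4 and |SA| = 76.2 together: it lies at the intersection of circle(L, 66.4) and circle(A, 76.2). With |LA| = 78.6, the foot of the radical line on LA is 30.4 from L and the perpendicular offset is √(66.4² − 30.4²) = 59.0. Taking the right-of-LA solution: S = (5.46, -49.7).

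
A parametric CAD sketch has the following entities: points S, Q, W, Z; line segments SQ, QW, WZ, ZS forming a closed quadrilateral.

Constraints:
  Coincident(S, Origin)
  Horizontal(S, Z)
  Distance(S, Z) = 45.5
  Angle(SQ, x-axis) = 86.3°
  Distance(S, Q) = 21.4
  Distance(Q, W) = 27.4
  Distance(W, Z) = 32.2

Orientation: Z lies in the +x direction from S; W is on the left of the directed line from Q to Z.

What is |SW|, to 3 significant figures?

39.1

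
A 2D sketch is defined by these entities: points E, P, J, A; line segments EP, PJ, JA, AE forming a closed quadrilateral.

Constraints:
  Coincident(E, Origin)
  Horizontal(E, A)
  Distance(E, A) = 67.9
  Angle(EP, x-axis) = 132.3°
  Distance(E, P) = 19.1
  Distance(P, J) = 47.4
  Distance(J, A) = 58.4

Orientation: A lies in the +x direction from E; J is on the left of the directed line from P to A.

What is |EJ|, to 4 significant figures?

48.62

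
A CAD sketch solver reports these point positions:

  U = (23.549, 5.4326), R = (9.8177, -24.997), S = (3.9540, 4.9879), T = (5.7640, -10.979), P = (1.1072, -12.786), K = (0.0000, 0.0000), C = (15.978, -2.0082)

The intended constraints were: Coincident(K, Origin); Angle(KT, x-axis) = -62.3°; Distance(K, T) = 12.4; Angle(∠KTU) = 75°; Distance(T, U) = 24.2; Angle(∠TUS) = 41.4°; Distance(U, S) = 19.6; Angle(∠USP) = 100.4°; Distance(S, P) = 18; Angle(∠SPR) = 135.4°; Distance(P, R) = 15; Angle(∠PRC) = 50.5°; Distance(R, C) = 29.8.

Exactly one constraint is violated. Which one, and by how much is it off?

Distance(R, C) = 29.8 — off by 6.00.

K = (0.00, 0.00) ✓; KT at -62.30° ✓; |KT| = 12.40 ✓; ∠KTU = 75.00° ✓; |TU| = 24.20 ✓; ∠TUS = 41.40° ✓; |US| = 19.60 ✓; ∠USP = 100.4° ✓; |SP| = 18.00 ✓; ∠SPR = 135.4° ✓; |PR| = 15.00 ✓; ∠PRC = 50.50° ✓; |RC| = 23.80 ✗.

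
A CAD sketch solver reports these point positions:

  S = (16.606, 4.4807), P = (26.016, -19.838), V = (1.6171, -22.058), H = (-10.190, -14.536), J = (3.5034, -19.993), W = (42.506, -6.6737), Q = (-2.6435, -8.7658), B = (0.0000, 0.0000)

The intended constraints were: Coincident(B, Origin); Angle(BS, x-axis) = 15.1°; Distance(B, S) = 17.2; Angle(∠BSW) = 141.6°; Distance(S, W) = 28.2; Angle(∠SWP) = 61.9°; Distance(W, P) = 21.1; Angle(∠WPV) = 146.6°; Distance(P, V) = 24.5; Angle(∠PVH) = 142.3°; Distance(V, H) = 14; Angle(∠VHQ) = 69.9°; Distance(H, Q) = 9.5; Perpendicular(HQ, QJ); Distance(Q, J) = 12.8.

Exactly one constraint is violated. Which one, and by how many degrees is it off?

Perpendicular(HQ, QJ) — off by 8.70°.

B = (0.00, 0.00) ✓; BS at 15.10° ✓; |BS| = 17.20 ✓; ∠BSW = 141.6° ✓; |SW| = 28.20 ✓; ∠SWP = 61.90° ✓; |WP| = 21.10 ✓; ∠WPV = 146.6° ✓; |PV| = 24.50 ✓; ∠PVH = 142.3° ✓; |VH| = 14.00 ✓; ∠VHQ = 69.90° ✓; |HQ| = 9.500 ✓; ∠(HQ, QJ) = 98.70° ✗; |QJ| = 12.80 ✓.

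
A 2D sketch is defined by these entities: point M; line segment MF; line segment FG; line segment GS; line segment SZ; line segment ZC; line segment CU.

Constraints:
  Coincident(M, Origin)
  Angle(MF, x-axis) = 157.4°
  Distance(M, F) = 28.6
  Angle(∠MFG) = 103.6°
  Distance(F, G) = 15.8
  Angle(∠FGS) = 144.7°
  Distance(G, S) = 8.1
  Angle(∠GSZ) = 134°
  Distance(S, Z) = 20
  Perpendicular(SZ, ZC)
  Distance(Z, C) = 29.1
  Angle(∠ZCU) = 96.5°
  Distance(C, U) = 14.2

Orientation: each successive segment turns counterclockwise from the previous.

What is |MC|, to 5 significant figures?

3.5557

M is at the origin; MF runs at 157.4° with length 28.6, so F = (-26.404, 10.991). ∠MFG = 103.6° gives FG at -126.20° from the x-axis; with |FG| = 15.8, G = (-35.735, -1.7591). ∠FGS = 144.7° gives GS at -90.900° from the x-axis; with |GS| = 8.1, S = (-35.863, -9.8581). ∠GSZ = 134.0° gives SZ at -44.900° from the x-axis; with |SZ| = 20.0, Z = (-21.696, -23.976). SZ is perpendicular to ZC, so ZC runs at 45.100°; with |ZC| = 29.1, C = (-1.1550, -3.3629). Then |MC| = |C − M| = 3.5557.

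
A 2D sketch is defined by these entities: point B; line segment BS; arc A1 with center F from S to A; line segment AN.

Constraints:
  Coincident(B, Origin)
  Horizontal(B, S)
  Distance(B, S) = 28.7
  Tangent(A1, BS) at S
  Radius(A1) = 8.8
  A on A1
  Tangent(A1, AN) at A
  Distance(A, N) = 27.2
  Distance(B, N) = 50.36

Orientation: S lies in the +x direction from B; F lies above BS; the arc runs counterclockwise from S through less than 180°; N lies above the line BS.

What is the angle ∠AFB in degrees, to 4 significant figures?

169.5°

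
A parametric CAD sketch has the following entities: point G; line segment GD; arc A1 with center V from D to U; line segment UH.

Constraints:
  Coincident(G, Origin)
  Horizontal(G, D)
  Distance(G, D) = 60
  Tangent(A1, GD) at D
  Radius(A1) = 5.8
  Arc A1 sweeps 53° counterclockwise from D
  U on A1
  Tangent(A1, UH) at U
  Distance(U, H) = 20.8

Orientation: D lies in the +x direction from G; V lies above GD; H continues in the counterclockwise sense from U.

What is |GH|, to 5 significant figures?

79.436

G is at the origin; G and D share the same y with |GD| = 60.0 and D on the +x side, so D = (60.000, 0.0000). Tangency of A1 to GD means the radius VD is perpendicular to GD, so V = D + (0, 5.8) = (60.000, 5.8000). On A1, D sits at bearing -90° from V; a 53° counterclockwise sweep puts U at bearing -37°, so U = V + 5.8·(cos -37°, sin -37°) = (64.632, 2.3095). A1 meets UH tangentially, so VU is at right angles to UH, so UH runs along (−sin -37°, cos -37°); with |UH| = 20.8, H = (77.150, 18.921). Then |GH| = |H − G| = 79.436.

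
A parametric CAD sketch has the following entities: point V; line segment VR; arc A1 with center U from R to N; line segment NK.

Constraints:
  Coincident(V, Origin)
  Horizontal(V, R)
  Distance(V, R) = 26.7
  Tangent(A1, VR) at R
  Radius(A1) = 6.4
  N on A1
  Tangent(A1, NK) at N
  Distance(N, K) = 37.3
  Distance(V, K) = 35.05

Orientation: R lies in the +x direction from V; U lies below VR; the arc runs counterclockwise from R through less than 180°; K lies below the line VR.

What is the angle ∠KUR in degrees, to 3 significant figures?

139°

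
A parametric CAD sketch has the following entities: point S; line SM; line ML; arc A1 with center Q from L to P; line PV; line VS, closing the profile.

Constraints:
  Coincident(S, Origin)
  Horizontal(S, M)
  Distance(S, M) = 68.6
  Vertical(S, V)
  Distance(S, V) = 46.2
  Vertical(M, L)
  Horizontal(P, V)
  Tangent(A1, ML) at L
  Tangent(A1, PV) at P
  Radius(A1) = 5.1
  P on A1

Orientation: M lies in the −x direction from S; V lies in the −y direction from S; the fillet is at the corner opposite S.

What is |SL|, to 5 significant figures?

79.970

The virtual corner opposite S is at (-68.600, -46.200). A1 meets ML tangentially, so QL is at right angles to ML and since A1 is tangent to PV there, QP ⟂ PV, with radius 5.1, so the center Q sits 5.1 in from both sides at Q = (-63.500, -41.100). That places the tangent points at L = (-68.600, -41.100) on ML and P = (-63.500, -46.200) on PV. Then |SL| = |L − S| = 79.970.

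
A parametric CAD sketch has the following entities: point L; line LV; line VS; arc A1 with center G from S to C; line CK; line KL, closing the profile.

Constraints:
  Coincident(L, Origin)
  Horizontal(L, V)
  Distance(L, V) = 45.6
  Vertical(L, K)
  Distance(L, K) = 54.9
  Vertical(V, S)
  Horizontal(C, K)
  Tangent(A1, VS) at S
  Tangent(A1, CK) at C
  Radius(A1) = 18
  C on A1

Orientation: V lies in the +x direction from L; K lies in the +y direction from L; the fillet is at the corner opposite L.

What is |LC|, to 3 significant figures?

61.4

L is at the origin; L and V share the same y with |LV| = 45.6 and V on the +x side, so V = (45.6, 0.00). LK is vertical with |LK| = 54.9 and K on the +y side, so K = (0.00, 54.9). The virtual corner opposite L is at (45.6, 54.9). A1 meets VS tangentially, so GS is at right angles to VS and A1 meets CK tangentially, so GC is at right angles to CK, with radius 18.0, so the center G sits 18.0 in from both sides at G = (27.6, 36.9). That places the tangent points at S = (45.6, 36.9) on VS and C = (27.6, 54.9) on CK. Then |LC| = |C − L| = 61.4.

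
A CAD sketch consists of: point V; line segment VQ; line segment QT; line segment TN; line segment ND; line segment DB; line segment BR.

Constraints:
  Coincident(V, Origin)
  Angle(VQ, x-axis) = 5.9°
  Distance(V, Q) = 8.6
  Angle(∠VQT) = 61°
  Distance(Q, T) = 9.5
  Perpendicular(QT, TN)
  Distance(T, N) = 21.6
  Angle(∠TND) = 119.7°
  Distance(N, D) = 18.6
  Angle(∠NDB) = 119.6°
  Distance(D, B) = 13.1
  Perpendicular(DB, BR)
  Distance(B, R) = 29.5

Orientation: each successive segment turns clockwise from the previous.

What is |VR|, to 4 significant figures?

11.23

∠NDB = 119.6° gives DB at 36.20° from the x-axis; with |DB| = 13.1, B = (-6.608, 26.83). DB ⟂ BR, so BR runs at -53.80°; with |BR| = 29.5, R = (10.82, 3.029). Then |VR| = |R − V| = 11.23.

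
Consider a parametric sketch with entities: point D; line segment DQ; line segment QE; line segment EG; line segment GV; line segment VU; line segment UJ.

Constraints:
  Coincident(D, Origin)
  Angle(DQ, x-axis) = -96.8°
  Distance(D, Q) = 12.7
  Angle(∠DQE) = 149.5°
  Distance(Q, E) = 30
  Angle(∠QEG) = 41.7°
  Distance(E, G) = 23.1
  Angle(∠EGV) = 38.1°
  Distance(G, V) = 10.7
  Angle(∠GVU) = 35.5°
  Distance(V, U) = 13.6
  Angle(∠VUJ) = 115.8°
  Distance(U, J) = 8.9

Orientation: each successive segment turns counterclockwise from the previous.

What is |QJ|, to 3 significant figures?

28.3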